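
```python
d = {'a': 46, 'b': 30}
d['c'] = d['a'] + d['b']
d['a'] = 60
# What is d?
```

After line 1: d = {'a': 46, 'b': 30}
After line 2 (d['c'] = 46 + 30): d = {'a': 46, 'b': 30, 'c': 76}
After line 3: d = {'a': 60, 'b': 30, 'c': 76}

{'a': 60, 'b': 30, 'c': 76}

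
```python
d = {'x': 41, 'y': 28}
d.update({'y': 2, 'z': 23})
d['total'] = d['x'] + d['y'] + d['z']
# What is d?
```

After line 1: d = {'x': 41, 'y': 28}
After line 2 (y overwritten, z added): d = {'x': 41, 'y': 2, 'z': 23}
After line 3 (total = 41 + 2 + 23 = 66): d = {'x': 41, 'y': 2, 'z': 23, 'total': 66}

{'x': 41, 'y': 2, 'z': 23, 'total': 66}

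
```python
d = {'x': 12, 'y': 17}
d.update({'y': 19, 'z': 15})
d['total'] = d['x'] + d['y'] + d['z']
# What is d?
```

After line 1: d = {'x': 12, 'y': 17}
After line 2 (y overwritten, z added): d = {'x': 12, 'y': 19, 'z': 15}
After line 3 (total = 12 + 19 + 15 = 46): d = {'x': 12, 'y': 19, 'z': 15, 'total': 46}

{'x': 12, 'y': 19, 'z': 15, 'total': 46}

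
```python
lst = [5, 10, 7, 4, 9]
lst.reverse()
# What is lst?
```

[9, 4, 7, 10, 5]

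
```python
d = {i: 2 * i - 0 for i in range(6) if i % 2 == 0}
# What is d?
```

{0: 0, 2: 4, 4: 8}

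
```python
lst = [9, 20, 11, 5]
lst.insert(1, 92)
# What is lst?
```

[9, 92, 20, 11, 5]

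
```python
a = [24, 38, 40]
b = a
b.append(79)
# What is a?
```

After line 1: a = [24, 38, 40]
After line 2 (b = a is an alias, same object): a = [24, 38, 40], b = [24, 38, 40]
After line 3 (b.append mutates the shared list): a = [24, 38, 40, 79], b = [24, 38, 40, 79]

[24, 38, 40, 79]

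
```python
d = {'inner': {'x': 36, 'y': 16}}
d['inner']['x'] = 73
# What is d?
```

After line 1: d = {'inner': {'x': 36, 'y': 16}}
After line 2 (inner x overwritten): d = {'inner': {'x': 73, 'y': 16}}

{'inner': {'x': 73, 'y': 16}}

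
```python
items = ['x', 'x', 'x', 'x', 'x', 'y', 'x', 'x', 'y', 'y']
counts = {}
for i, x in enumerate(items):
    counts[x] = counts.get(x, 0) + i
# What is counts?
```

Initial: counts = {}, items = ['x', 'x', 'x', 'x', 'x', 'y', 'x', 'x', 'y', 'y']
i=0, x='x': counts = {'x': 0}
i=1, x='x': counts = {'x': 1}
i=2, x='x': counts = {'x': 3}
i=3, x='x': counts = {'x': 6}
i=4, x='x': counts = {'x': 10}
i=5, x='y': counts = {'x': 10, 'y': 5}
i=6, x='x': counts = {'x': 16, 'y': 5}
i=7, x='x': counts = {'x': 23, 'y': 5}
i=8, x='y': counts = {'x': 23, 'y': 13}
i=9, x='y': counts = {'x': 23, 'y': 22}

{'x': 23, 'y': 22}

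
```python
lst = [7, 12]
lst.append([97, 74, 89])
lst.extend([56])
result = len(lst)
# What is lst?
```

After line 1: lst = [7, 12]
After line 2 (append adds [97, 74, 89] as single element): lst = [7, 12, [97, 74, 89]]
After line 3 (extend unpacks [56], adds 56): lst = [7, 12, [97, 74, 89], 56]
After line 4: result = len(lst) = 4

[7, 12, [97, 74, 89], 56]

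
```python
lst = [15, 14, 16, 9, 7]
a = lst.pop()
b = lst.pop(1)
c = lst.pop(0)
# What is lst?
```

After line 1: lst = [15, 14, 16, 9, 7]
After line 2 (pop() -> a = 7): lst = [15, 14, 16, 9]
After line 3 (pop(1) -> b = 14): lst = [15, 16, 9]
After line 4 (pop(0) -> c = 15): lst = [16, 9]

[16, 9]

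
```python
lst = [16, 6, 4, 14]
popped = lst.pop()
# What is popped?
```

14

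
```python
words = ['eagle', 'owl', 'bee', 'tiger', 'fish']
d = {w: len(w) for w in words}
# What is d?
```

{'eagle': 5, 'owl': 3, 'bee': 3, 'tiger': 5, 'fish': 4}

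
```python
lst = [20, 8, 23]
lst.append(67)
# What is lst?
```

[20, 8, 23, 67]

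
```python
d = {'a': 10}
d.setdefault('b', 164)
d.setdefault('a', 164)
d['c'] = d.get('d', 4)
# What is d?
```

After line 1: d = {'a': 10}
After line 2 (setdefault adds 'b'=164): d = {'a': 10, 'b': 164}
After line 3 (setdefault 'a' no-op, already exists): d = {'a': 10, 'b': 164}
After line 4 (get('d', 4) returns default since 'd' not in d): d = {'a': 10, 'b': 164, 'c': 4}

{'a': 10, 'b': 164, 'c': 4}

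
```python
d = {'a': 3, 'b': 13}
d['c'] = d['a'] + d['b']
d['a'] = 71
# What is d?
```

After line 1: d = {'a': 3, 'b': 13}
After line 2 (d['c'] = 3 + 13): d = {'a': 3, 'b': 13, 'c': 16}
After line 3: d = {'a': 71, 'b': 13, 'c': 16}

{'a': 71, 'b': 13, 'c': 16}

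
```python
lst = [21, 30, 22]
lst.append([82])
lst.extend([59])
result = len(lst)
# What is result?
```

After line 1: lst = [21, 30, 22]
After line 2 (append adds [82] as single element): lst = [21, 30, 22, [82]]
After line 3 (extend unpacks [59], adds 59): lst = [21, 30, 22, [82], 59]
After line 4: result = len(lst) = 5

5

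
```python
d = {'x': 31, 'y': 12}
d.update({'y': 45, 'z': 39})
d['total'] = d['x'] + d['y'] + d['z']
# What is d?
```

After line 1: d = {'x': 31, 'y': 12}
After line 2 (y overwritten, z added): d = {'x': 31, 'y': 45, 'z': 39}
After line 3 (total = 31 + 45 + 39 = 115): d = {'x': 31, 'y': 45, 'z': 39, 'total': 115}

{'x': 31, 'y': 45, 'z': 39, 'total': 115}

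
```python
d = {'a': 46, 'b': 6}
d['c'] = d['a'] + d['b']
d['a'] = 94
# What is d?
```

After line 1: d = {'a': 46, 'b': 6}
After line 2 (d['c'] = 46 + 6): d = {'a': 46, 'b': 6, 'c': 52}
After line 3: d = {'a': 94, 'b': 6, 'c': 52}

{'a': 94, 'b': 6, 'c': 52}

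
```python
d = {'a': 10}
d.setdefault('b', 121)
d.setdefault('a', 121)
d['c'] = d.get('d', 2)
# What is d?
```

After line 1: d = {'a': 10}
After line 2 (setdefault adds 'b'=121): d = {'a': 10, 'b': 121}
After line 3 (setdefault 'a' no-op, already exists): d = {'a': 10, 'b': 121}
After line 4 (get('d', 2) returns default since 'd' not in d): d = {'a': 10, 'b': 121, 'c': 2}

{'a': 10, 'b': 121, 'c': 2}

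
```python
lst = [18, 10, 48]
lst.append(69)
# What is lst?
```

[18, 10, 48, 69]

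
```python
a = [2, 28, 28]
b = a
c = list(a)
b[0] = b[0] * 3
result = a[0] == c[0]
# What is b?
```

After line 1: a = [2, 28, 28]
After line 2 (b = a, alias): a = [2, 28, 28], b = [2, 28, 28]
After line 3 (c = list(a) is a copy, new object): c = [2, 28, 28]
After line 4 (b[0] = 2 * 3 = 6; mutates shared a/b): a = b = [6, 28, 28], c = [2, 28, 28]
After line 5 (a[0] = 6, c[0] = 2; result = False)

[6, 28, 28]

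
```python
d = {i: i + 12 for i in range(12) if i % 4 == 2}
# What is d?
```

{2: 14, 6: 18, 10: 22}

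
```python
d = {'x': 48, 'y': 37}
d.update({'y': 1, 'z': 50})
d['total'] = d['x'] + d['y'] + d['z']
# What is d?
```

After line 1: d = {'x': 48, 'y': 37}
After line 2 (y overwritten, z added): d = {'x': 48, 'y': 1, 'z': 50}
After line 3 (total = 48 + 1 + 50 = 99): d = {'x': 48, 'y': 1, 'z': 50, 'total': 99}

{'x': 48, 'y': 1, 'z': 50, 'total': 99}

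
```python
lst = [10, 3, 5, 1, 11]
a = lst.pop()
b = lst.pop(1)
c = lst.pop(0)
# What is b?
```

After line 1: lst = [10, 3, 5, 1, 11]
After line 2 (pop() -> a = 11): lst = [10, 3, 5, 1]
After line 3 (pop(1) -> b = 3): lst = [10, 5, 1]
After line 4 (pop(0) -> c = 10): lst = [5, 1]

3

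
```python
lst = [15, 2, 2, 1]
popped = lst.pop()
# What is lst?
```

[15, 2, 2]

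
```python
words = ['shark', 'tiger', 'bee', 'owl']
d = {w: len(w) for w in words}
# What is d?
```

{'shark': 5, 'tiger': 5, 'bee': 3, 'owl': 3}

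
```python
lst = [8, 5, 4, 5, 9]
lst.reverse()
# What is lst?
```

[9, 5, 4, 5, 8]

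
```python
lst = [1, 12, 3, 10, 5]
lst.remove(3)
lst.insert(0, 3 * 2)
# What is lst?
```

After line 1: lst = [1, 12, 3, 10, 5]
After line 2 (remove first 3): lst = [1, 12, 10, 5]
After line 3 (insert 6 at index 0): lst = [6, 1, 12, 10, 5]

[6, 1, 12, 10, 5]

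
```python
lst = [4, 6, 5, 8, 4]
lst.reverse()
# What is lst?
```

[4, 8, 5, 6, 4]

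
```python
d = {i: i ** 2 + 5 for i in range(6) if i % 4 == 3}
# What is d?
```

{3: 14}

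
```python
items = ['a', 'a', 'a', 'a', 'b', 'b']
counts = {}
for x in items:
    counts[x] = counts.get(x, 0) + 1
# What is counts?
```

Initial: counts = {}, items = ['a', 'a', 'a', 'a', 'b', 'b']
See 'a': counts = {'a': 1}
See 'a': counts = {'a': 2}
See 'a': counts = {'a': 3}
See 'a': counts = {'a': 4}
See 'b': counts = {'a': 4, 'b': 1}
See 'b': counts = {'a': 4, 'b': 2}

{'a': 4, 'b': 2}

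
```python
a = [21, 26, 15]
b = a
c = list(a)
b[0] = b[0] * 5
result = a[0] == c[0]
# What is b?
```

After line 1: a = [21, 26, 15]
After line 2 (b = a, alias): a = [21, 26, 15], b = [21, 26, 15]
After line 3 (c = list(a) is a copy, new object): c = [21, 26, 15]
After line 4 (b[0] = 21 * 5 = 105; mutates shared a/b): a = b = [105, 26, 15], c = [21, 26, 15]
After line 5 (a[0] = 105, c[0] = 21; result = False)

[105, 26, 15]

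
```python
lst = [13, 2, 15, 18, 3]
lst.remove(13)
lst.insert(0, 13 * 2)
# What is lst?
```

After line 1: lst = [13, 2, 15, 18, 3]
After line 2 (remove first 13): lst = [2, 15, 18, 3]
After line 3 (insert 26 at index 0): lst = [26, 2, 15, 18, 3]

[26, 2, 15, 18, 3]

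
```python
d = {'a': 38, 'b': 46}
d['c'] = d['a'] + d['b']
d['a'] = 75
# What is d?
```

After line 1: d = {'a': 38, 'b': 46}
After line 2 (d['c'] = 38 + 46): d = {'a': 38, 'b': 46, 'c': 84}
After line 3: d = {'a': 75, 'b': 46, 'c': 84}

{'a': 75, 'b': 46, 'c': 84}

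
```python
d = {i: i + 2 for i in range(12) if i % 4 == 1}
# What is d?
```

{1: 3, 5: 7, 9: 11}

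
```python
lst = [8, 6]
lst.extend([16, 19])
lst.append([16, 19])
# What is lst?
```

After line 1: lst = [8, 6]
After line 2 (extend unpacks [16, 19]): lst = [8, 6, 16, 19]
After line 3 (append adds [16, 19] as single element): lst = [8, 6, 16, 19, [16, 19]]

[8, 6, 16, 19, [16, 19]]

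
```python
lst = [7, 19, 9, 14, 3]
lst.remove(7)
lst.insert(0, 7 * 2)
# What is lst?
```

After line 1: lst = [7, 19, 9, 14, 3]
After line 2 (remove first 7): lst = [19, 9, 14, 3]
After line 3 (insert 14 at index 0): lst = [14, 19, 9, 14, 3]

[14, 19, 9, 14, 3]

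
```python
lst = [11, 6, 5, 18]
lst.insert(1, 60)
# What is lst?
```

[11, 60, 6, 5, 18]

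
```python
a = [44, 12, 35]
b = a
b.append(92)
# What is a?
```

After line 1: a = [44, 12, 35]
After line 2 (b = a is an alias, same object): a = [44, 12, 35], b = [44, 12, 35]
After line 3 (b.append mutates the shared list): a = [44, 12, 35, 92], b = [44, 12, 35, 92]

[44, 12, 35, 92]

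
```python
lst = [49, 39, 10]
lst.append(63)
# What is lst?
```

[49, 39, 10, 63]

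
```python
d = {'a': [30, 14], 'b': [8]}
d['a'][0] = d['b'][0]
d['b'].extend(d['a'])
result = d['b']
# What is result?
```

After line 1: d = {'a': [30, 14], 'b': [8]}
After line 2 (a[0] = b[0] = 8): d = {'a': [8, 14], 'b': [8]}
After line 3 (b.extend(a) appends [8, 14]): d = {'a': [8, 14], 'b': [8, 8, 14]}
After line 4: result = d['b'] = [8, 8, 14]

[8, 8, 14]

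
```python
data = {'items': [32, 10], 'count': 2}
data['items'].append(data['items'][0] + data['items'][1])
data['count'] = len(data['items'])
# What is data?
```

After line 1: data = {'items': [32, 10], 'count': 2}
After line 2 (append 32 + 10 = 42): data = {'items': [32, 10, 42], 'count': 2}
After line 3 (count = len(items) = 3): data = {'items': [32, 10, 42], 'count': 3}

{'items': [32, 10, 42], 'count': 3}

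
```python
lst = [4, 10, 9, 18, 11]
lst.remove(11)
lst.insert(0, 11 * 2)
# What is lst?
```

After line 1: lst = [4, 10, 9, 18, 11]
After line 2 (remove first 11): lst = [4, 10, 9, 18]
After line 3 (insert 22 at index 0): lst = [22, 4, 10, 9, 18]

[22, 4, 10, 9, 18]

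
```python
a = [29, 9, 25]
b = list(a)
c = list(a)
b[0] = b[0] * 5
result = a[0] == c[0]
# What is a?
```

After line 1: a = [29, 9, 25]
After line 2 (b = list(a), copy): a = [29, 9, 25], b = [29, 9, 25]
After line 3 (c = list(a) is a copy, new object): c = [29, 9, 25]
After line 4 (b[0] = 29 * 5 = 145; only b mutates (copy)): a = [29, 9, 25], b = [145, 9, 25], c = [29, 9, 25]
After line 5 (a[0] = 29, c[0] = 29; result = True)

[29, 9, 25]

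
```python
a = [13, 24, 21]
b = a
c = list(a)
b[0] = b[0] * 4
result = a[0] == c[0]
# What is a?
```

After line 1: a = [13, 24, 21]
After line 2 (b = a, alias): a = [13, 24, 21], b = [13, 24, 21]
After line 3 (c = list(a) is a copy, new object): c = [13, 24, 21]
After line 4 (b[0] = 13 * 4 = 52; mutates shared a/b): a = b = [52, 24, 21], c = [13, 24, 21]
After line 5 (a[0] = 52, c[0] = 13; result = False)

[52, 24, 21]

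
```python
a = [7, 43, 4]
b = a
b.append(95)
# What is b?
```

After line 1: a = [7, 43, 4]
After line 2 (b = a is an alias, same object): a = [7, 43, 4], b = [7, 43, 4]
After line 3 (b.append mutates the shared list): a = [7, 43, 4, 95], b = [7, 43, 4, 95]

[7, 43, 4, 95]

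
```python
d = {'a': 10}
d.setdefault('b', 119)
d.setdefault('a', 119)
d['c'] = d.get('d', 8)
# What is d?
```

After line 1: d = {'a': 10}
After line 2 (setdefault adds 'b'=119): d = {'a': 10, 'b': 119}
After line 3 (setdefault 'a' no-op, already exists): d = {'a': 10, 'b': 119}
After line 4 (get('d', 8) returns default since 'd' not in d): d = {'a': 10, 'b': 119, 'c': 8}

{'a': 10, 'b': 119, 'c': 8}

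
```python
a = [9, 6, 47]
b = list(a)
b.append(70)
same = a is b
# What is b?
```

After line 1: a = [9, 6, 47]
After line 2 (b = list(a) is a shallow copy, new object): a = [9, 6, 47], b = [9, 6, 47]
After line 3 (append only mutates b): a = [9, 6, 47], b = [9, 6, 47, 70]
After line 4 (same = a is b; different objects -> False): same = False

[9, 6, 47, 70]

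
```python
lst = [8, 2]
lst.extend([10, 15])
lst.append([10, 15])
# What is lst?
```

After line 1: lst = [8, 2]
After line 2 (extend unpacks [10, 15]): lst = [8, 2, 10, 15]
After line 3 (append adds [10, 15] as single element): lst = [8, 2, 10, 15, [10, 15]]

[8, 2, 10, 15, [10, 15]]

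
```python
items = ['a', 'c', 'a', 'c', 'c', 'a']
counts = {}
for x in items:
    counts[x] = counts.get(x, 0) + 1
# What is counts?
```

Initial: counts = {}, items = ['a', 'c', 'a', 'c', 'c', 'a']
See 'a': counts = {'a': 1}
See 'c': counts = {'a': 1, 'c': 1}
See 'a': counts = {'a': 2, 'c': 1}
See 'c': counts = {'a': 2, 'c': 2}
See 'c': counts = {'a': 2, 'c': 3}
See 'a': counts = {'a': 3, 'c': 3}

{'a': 3, 'c': 3}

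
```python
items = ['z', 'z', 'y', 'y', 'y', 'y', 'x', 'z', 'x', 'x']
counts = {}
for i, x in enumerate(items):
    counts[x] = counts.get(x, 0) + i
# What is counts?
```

Initial: counts = {}, items = ['z', 'z', 'y', 'y', 'y', 'y', 'x', 'z', 'x', 'x']
i=0, x='z': counts = {'z': 0}
i=1, x='z': counts = {'z': 1}
i=2, x='y': counts = {'z': 1, 'y': 2}
i=3, x='y': counts = {'z': 1, 'y': 5}
i=4, x='y': counts = {'z': 1, 'y': 9}
i=5, x='y': counts = {'z': 1, 'y': 14}
i=6, x='x': counts = {'z': 1, 'y': 14, 'x': 6}
i=7, x='z': counts = {'z': 8, 'y': 14, 'x': 6}
i=8, x='x': counts = {'z': 8, 'y': 14, 'x': 14}
i=9, x='x': counts = {'z': 8, 'y': 14, 'x': 23}

{'z': 8, 'y': 14, 'x': 23}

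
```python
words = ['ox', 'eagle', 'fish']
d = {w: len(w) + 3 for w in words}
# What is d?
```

{'ox': 5, 'eagle': 8, 'fish': 7}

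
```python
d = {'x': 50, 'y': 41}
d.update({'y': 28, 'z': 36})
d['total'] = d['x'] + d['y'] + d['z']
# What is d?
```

After line 1: d = {'x': 50, 'y': 41}
After line 2 (y overwritten, z added): d = {'x': 50, 'y': 28, 'z': 36}
After line 3 (total = 50 + 28 + 36 = 114): d = {'x': 50, 'y': 28, 'z': 36, 'total': 114}

{'x': 50, 'y': 28, 'z': 36, 'total': 114}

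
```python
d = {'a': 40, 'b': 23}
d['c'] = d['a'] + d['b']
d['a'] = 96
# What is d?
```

After line 1: d = {'a': 40, 'b': 23}
After line 2 (d['c'] = 40 + 23): d = {'a': 40, 'b': 23, 'c': 63}
After line 3: d = {'a': 96, 'b': 23, 'c': 63}

{'a': 96, 'b': 23, 'c': 63}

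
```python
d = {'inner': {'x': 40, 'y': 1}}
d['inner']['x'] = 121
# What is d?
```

After line 1: d = {'inner': {'x': 40, 'y': 1}}
After line 2 (inner x overwritten): d = {'inner': {'x': 121, 'y': 1}}

{'inner': {'x': 121, 'y': 1}}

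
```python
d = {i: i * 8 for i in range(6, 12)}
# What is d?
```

{6: 48, 7: 56, 8: 64, 9: 72, 10: 80, 11: 88}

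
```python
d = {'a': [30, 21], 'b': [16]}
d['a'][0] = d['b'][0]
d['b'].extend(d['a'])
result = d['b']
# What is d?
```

After line 1: d = {'a': [30, 21], 'b': [16]}
After line 2 (a[0] = b[0] = 16): d = {'a': [16, 21], 'b': [16]}
After line 3 (b.extend(a) appends [16, 21]): d = {'a': [16, 21], 'b': [16, 16, 21]}
After line 4: result = d['b'] = [16, 16, 21]

{'a': [16, 21], 'b': [16, 16, 21]}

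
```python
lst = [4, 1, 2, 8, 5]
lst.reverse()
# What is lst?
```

[5, 8, 2, 1, 4]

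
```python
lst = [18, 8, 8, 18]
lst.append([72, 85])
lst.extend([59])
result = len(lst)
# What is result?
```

After line 1: lst = [18, 8, 8, 18]
After line 2 (append adds [72, 85] as single element): lst = [18, 8, 8, 18, [72, 85]]
After line 3 (extend unpacks [59], adds 59): lst = [18, 8, 8, 18, [72, 85], 59]
After line 4: result = len(lst) = 6

6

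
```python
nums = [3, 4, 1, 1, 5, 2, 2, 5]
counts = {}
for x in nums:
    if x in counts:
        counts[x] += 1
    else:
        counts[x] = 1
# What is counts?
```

Initial: counts = {}, nums = [3, 4, 1, 1, 5, 2, 2, 5]
See 3: counts = {3: 1}
See 4: counts = {3: 1, 4: 1}
See 1: counts = {3: 1, 4: 1, 1: 1}
See 1: counts = {3: 1, 4: 1, 1: 2}
See 5: counts = {3: 1, 4: 1, 1: 2, 5: 1}
See 2: counts = {3: 1, 4: 1, 1: 2, 5: 1, 2: 1}
See 2: counts = {3: 1, 4: 1, 1: 2, 5: 1, 2: 2}
See 5: counts = {3: 1, 4: 1, 1: 2, 5: 2, 2: 2}

{3: 1, 4: 1, 1: 2, 5: 2, 2: 2}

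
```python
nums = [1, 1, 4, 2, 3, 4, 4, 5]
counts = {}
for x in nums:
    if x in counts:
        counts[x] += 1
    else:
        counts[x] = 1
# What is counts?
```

Initial: counts = {}, nums = [1, 1, 4, 2, 3, 4, 4, 5]
See 1: counts = {1: 1}
See 1: counts = {1: 2}
See 4: counts = {1: 2, 4: 1}
See 2: counts = {1: 2, 4: 1, 2: 1}
See 3: counts = {1: 2, 4: 1, 2: 1, 3: 1}
See 4: counts = {1: 2, 4: 2, 2: 1, 3: 1}
See 4: counts = {1: 2, 4: 3, 2: 1, 3: 1}
See 5: counts = {1: 2, 4: 3, 2: 1, 3: 1, 5: 1}

{1: 2, 4: 3, 2: 1, 3: 1, 5: 1}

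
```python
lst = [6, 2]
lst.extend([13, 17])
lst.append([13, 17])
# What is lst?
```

After line 1: lst = [6, 2]
After line 2 (extend unpacks [13, 17]): lst = [6, 2, 13, 17]
After line 3 (append adds [13, 17] as single element): lst = [6, 2, 13, 17, [13, 17]]

[6, 2, 13, 17, [13, 17]]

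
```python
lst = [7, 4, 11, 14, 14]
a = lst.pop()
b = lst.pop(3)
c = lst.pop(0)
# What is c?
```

After line 1: lst = [7, 4, 11, 14, 14]
After line 2 (pop() -> a = 14): lst = [7, 4, 11, 14]
After line 3 (pop(3) -> b = 14): lst = [7, 4, 11]
After line 4 (pop(0) -> c = 7): lst = [4, 11]

7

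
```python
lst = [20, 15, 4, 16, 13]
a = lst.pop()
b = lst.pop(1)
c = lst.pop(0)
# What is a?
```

After line 1: lst = [20, 15, 4, 16, 13]
After line 2 (pop() -> a = 13): lst = [20, 15, 4, 16]
After line 3 (pop(1) -> b = 15): lst = [20, 4, 16]
After line 4 (pop(0) -> c = 20): lst = [4, 16]

13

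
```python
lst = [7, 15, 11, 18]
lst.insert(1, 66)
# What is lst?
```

[7, 66, 15, 11, 18]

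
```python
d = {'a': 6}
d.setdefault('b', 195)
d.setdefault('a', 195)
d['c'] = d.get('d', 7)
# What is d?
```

After line 1: d = {'a': 6}
After line 2 (setdefault adds 'b'=195): d = {'a': 6, 'b': 195}
After line 3 (setdefault 'a' no-op, already exists): d = {'a': 6, 'b': 195}
After line 4 (get('d', 7) returns default since 'd' not in d): d = {'a': 6, 'b': 195, 'c': 7}

{'a': 6, 'b': 195, 'c': 7}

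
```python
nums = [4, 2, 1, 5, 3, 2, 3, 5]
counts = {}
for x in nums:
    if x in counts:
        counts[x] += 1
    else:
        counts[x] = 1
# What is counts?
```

Initial: counts = {}, nums = [4, 2, 1, 5, 3, 2, 3, 5]
See 4: counts = {4: 1}
See 2: counts = {4: 1, 2: 1}
See 1: counts = {4: 1, 2: 1, 1: 1}
See 5: counts = {4: 1, 2: 1, 1: 1, 5: 1}
See 3: counts = {4: 1, 2: 1, 1: 1, 5: 1, 3: 1}
See 2: counts = {4: 1, 2: 2, 1: 1, 5: 1, 3: 1}
See 3: counts = {4: 1, 2: 2, 1: 1, 5: 1, 3: 2}
See 5: counts = {4: 1, 2: 2, 1: 1, 5: 2, 3: 2}

{4: 1, 2: 2, 1: 1, 5: 2, 3: 2}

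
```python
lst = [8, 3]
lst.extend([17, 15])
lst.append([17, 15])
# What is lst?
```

After line 1: lst = [8, 3]
After line 2 (extend unpacks [17, 15]): lst = [8, 3, 17, 15]
After line 3 (append adds [17, 15] as single element): lst = [8, 3, 17, 15, [17, 15]]

[8, 3, 17, 15, [17, 15]]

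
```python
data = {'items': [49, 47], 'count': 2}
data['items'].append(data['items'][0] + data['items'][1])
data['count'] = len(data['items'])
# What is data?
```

After line 1: data = {'items': [49, 47], 'count': 2}
After line 2 (append 49 + 47 = 96): data = {'items': [49, 47, 96], 'count': 2}
After line 3 (count = len(items) = 3): data = {'items': [49, 47, 96], 'count': 3}

{'items': [49, 47, 96], 'count': 3}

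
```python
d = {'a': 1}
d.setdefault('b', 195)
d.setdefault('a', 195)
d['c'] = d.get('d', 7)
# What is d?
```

After line 1: d = {'a': 1}
After line 2 (setdefault adds 'b'=195): d = {'a': 1, 'b': 195}
After line 3 (setdefault 'a' no-op, already exists): d = {'a': 1, 'b': 195}
After line 4 (get('d', 7) returns default since 'd' not in d): d = {'a': 1, 'b': 195, 'c': 7}

{'a': 1, 'b': 195, 'c': 7}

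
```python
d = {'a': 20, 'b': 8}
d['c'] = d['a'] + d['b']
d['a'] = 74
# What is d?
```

After line 1: d = {'a': 20, 'b': 8}
After line 2 (d['c'] = 20 + 8): d = {'a': 20, 'b': 8, 'c': 28}
After line 3: d = {'a': 74, 'b': 8, 'c': 28}

{'a': 74, 'b': 8, 'c': 28}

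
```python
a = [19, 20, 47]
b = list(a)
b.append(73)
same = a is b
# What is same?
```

After line 1: a = [19, 20, 47]
After line 2 (b = list(a) is a shallow copy, new object): a = [19, 20, 47], b = [19, 20, 47]
After line 3 (append only mutates b): a = [19, 20, 47], b = [19, 20, 47, 73]
After line 4 (same = a is b; different objects -> False): same = False

False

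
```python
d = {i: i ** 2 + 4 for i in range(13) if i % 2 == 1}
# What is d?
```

{1: 5, 3: 13, 5: 29, 7: 53, 9: 85, 11: 125}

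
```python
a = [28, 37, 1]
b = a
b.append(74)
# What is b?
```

After line 1: a = [28, 37, 1]
After line 2 (b = a is an alias, same object): a = [28, 37, 1], b = [28, 37, 1]
After line 3 (b.append mutates the shared list): a = [28, 37, 1, 74], b = [28, 37, 1, 74]

[28, 37, 1, 74]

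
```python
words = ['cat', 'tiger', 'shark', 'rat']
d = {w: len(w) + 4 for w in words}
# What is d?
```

{'cat': 7, 'tiger': 9, 'shark': 9, 'rat': 7}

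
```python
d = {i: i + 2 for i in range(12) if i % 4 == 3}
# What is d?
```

{3: 5, 7: 9, 11: 13}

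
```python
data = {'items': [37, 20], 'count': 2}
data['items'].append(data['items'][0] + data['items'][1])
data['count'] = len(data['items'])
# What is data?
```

After line 1: data = {'items': [37, 20], 'count': 2}
After line 2 (append 37 + 20 = 57): data = {'items': [37, 20, 57], 'count': 2}
After line 3 (count = len(items) = 3): data = {'items': [37, 20, 57], 'count': 3}

{'items': [37, 20, 57], 'count': 3}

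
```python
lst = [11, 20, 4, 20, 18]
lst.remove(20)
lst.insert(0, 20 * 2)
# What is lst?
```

After line 1: lst = [11, 20, 4, 20, 18]
After line 2 (remove first 20): lst = [11, 4, 20, 18]
After line 3 (insert 40 at index 0): lst = [40, 11, 4, 20, 18]

[40, 11, 4, 20, 18]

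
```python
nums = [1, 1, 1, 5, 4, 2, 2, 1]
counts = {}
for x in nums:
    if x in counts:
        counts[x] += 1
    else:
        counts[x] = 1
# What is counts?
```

Initial: counts = {}, nums = [1, 1, 1, 5, 4, 2, 2, 1]
See 1: counts = {1: 1}
See 1: counts = {1: 2}
See 1: counts = {1: 3}
See 5: counts = {1: 3, 5: 1}
See 4: counts = {1: 3, 5: 1, 4: 1}
See 2: counts = {1: 3, 5: 1, 4: 1, 2: 1}
See 2: counts = {1: 3, 5: 1, 4: 1, 2: 2}
See 1: counts = {1: 4, 5: 1, 4: 1, 2: 2}

{1: 4, 5: 1, 4: 1, 2: 2}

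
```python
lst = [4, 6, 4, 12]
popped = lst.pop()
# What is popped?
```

12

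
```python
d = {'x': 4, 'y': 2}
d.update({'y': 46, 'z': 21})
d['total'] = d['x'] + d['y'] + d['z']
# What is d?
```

After line 1: d = {'x': 4, 'y': 2}
After line 2 (y overwritten, z added): d = {'x': 4, 'y': 46, 'z': 21}
After line 3 (total = 4 + 46 + 21 = 71): d = {'x': 4, 'y': 46, 'z': 21, 'total': 71}

{'x': 4, 'y': 46, 'z': 21, 'total': 71}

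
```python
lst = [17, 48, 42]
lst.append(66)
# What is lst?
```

[17, 48, 42, 66]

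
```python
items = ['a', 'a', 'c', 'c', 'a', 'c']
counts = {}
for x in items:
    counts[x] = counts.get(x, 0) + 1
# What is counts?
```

Initial: counts = {}, items = ['a', 'a', 'c', 'c', 'a', 'c']
See 'a': counts = {'a': 1}
See 'a': counts = {'a': 2}
See 'c': counts = {'a': 2, 'c': 1}
See 'c': counts = {'a': 2, 'c': 2}
See 'a': counts = {'a': 3, 'c': 2}
See 'c': counts = {'a': 3, 'c': 3}

{'a': 3, 'c': 3}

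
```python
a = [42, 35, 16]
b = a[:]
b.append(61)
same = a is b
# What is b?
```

After line 1: a = [42, 35, 16]
After line 2 (b = a[:] is a shallow copy, new object): a = [42, 35, 16], b = [42, 35, 16]
After line 3 (append only mutates b): a = [42, 35, 16], b = [42, 35, 16, 61]
After line 4 (same = a is b; different objects -> False): same = False

[42, 35, 16, 61]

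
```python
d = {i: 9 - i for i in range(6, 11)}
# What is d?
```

{6: 3, 7: 2, 8: 1, 9: 0, 10: -1}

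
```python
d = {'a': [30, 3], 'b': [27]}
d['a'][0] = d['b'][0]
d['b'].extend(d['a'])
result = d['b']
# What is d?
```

After line 1: d = {'a': [30, 3], 'b': [27]}
After line 2 (a[0] = b[0] = 27): d = {'a': [27, 3], 'b': [27]}
After line 3 (b.extend(a) appends [27, 3]): d = {'a': [27, 3], 'b': [27, 27, 3]}
After line 4: result = d['b'] = [27, 27, 3]

{'a': [27, 3], 'b': [27, 27, 3]}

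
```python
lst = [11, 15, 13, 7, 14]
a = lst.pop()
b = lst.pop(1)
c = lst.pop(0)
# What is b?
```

After line 1: lst = [11, 15, 13, 7, 14]
After line 2 (pop() -> a = 14): lst = [11, 15, 13, 7]
After line 3 (pop(1) -> b = 15): lst = [11, 13, 7]
After line 4 (pop(0) -> c = 11): lst = [13, 7]

15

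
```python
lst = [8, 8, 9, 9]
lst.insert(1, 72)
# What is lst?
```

[8, 72, 8, 9, 9]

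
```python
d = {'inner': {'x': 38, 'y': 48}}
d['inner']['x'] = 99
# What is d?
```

After line 1: d = {'inner': {'x': 38, 'y': 48}}
After line 2 (inner x overwritten): d = {'inner': {'x': 99, 'y': 48}}

{'inner': {'x': 99, 'y': 48}}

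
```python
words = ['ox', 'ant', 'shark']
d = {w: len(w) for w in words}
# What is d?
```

{'ox': 2, 'ant': 3, 'shark': 5}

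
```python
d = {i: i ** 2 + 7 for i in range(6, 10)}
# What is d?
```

{6: 43, 7: 56, 8: 71, 9: 88}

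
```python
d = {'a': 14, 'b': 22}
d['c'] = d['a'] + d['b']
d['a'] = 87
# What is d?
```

After line 1: d = {'a': 14, 'b': 22}
After line 2 (d['c'] = 14 + 22): d = {'a': 14, 'b': 22, 'c': 36}
After line 3: d = {'a': 87, 'b': 22, 'c': 36}

{'a': 87, 'b': 22, 'c': 36}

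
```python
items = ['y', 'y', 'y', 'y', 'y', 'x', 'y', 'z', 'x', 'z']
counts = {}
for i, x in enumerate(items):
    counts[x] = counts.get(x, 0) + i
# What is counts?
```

Initial: counts = {}, items = ['y', 'y', 'y', 'y', 'y', 'x', 'y', 'z', 'x', 'z']
i=0, x='y': counts = {'y': 0}
i=1, x='y': counts = {'y': 1}
i=2, x='y': counts = {'y': 3}
i=3, x='y': counts = {'y': 6}
i=4, x='y': counts = {'y': 10}
i=5, x='x': counts = {'y': 10, 'x': 5}
i=6, x='y': counts = {'y': 16, 'x': 5}
i=7, x='z': counts = {'y': 16, 'x': 5, 'z': 7}
i=8, x='x': counts = {'y': 16, 'x': 13, 'z': 7}
i=9, x='z': counts = {'y': 16, 'x': 13, 'z': 16}

{'y': 16, 'x': 13, 'z': 16}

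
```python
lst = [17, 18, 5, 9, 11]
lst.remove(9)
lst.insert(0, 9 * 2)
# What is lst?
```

After line 1: lst = [17, 18, 5, 9, 11]
After line 2 (remove first 9): lst = [17, 18, 5, 11]
After line 3 (insert 18 at index 0): lst = [18, 17, 18, 5, 11]

[18, 17, 18, 5, 11]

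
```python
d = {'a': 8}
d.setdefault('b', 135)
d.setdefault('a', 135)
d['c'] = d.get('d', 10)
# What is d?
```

After line 1: d = {'a': 8}
After line 2 (setdefault adds 'b'=135): d = {'a': 8, 'b': 135}
After line 3 (setdefault 'a' no-op, already exists): d = {'a': 8, 'b': 135}
After line 4 (get('d', 10) returns default since 'd' not in d): d = {'a': 8, 'b': 135, 'c': 10}

{'a': 8, 'b': 135, 'c': 10}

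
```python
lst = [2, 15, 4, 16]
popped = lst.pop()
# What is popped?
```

16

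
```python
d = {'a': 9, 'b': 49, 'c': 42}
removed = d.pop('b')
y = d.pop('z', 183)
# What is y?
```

After line 1: d = {'a': 9, 'b': 49, 'c': 42}
After line 2 (pop 'b' returns 49): d = {'a': 9, 'c': 42}, removed = 49
After line 3 (pop 'z' missing, returns default 183): d = {'a': 9, 'c': 42}, y = 183

183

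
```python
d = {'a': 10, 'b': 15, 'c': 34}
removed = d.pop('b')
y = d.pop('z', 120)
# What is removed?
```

After line 1: d = {'a': 10, 'b': 15, 'c': 34}
After line 2 (pop 'b' returns 15): d = {'a': 10, 'c': 34}, removed = 15
After line 3 (pop 'z' missing, returns default 120): d = {'a': 10, 'c': 34}, y = 120

15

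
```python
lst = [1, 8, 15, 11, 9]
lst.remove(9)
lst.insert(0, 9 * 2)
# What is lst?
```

After line 1: lst = [1, 8, 15, 11, 9]
After line 2 (remove first 9): lst = [1, 8, 15, 11]
After line 3 (insert 18 at index 0): lst = [18, 1, 8, 15, 11]

[18, 1, 8, 15, 11]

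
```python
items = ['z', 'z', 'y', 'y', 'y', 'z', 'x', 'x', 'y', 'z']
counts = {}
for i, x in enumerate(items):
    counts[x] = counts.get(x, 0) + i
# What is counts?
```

Initial: counts = {}, items = ['z', 'z', 'y', 'y', 'y', 'z', 'x', 'x', 'y', 'z']
i=0, x='z': counts = {'z': 0}
i=1, x='z': counts = {'z': 1}
i=2, x='y': counts = {'z': 1, 'y': 2}
i=3, x='y': counts = {'z': 1, 'y': 5}
i=4, x='y': counts = {'z': 1, 'y': 9}
i=5, x='z': counts = {'z': 6, 'y': 9}
i=6, x='x': counts = {'z': 6, 'y': 9, 'x': 6}
i=7, x='x': counts = {'z': 6, 'y': 9, 'x': 13}
i=8, x='y': counts = {'z': 6, 'y': 17, 'x': 13}
i=9, x='z': counts = {'z': 15, 'y': 17, 'x': 13}

{'z': 15, 'y': 17, 'x': 13}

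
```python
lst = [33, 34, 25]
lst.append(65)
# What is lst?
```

[33, 34, 25, 65]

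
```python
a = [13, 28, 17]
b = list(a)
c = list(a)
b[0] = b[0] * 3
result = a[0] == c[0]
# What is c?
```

After line 1: a = [13, 28, 17]
After line 2 (b = list(a), copy): a = [13, 28, 17], b = [13, 28, 17]
After line 3 (c = list(a) is a copy, new object): c = [13, 28, 17]
After line 4 (b[0] = 13 * 3 = 39; only b mutates (copy)): a = [13, 28, 17], b = [39, 28, 17], c = [13, 28, 17]
After line 5 (a[0] = 13, c[0] = 13; result = True)

[13, 28, 17]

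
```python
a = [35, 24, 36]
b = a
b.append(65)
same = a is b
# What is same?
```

After line 1: a = [35, 24, 36]
After line 2 (b = a is an alias, same object): a = [35, 24, 36], b = [35, 24, 36]
After line 3 (b.append mutates the shared list): a = [35, 24, 36, 65], b = [35, 24, 36, 65]
After line 4 (same = a is b; same object -> True): same = True

True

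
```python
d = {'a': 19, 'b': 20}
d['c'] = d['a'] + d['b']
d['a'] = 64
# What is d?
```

After line 1: d = {'a': 19, 'b': 20}
After line 2 (d['c'] = 19 + 20): d = {'a': 19, 'b': 20, 'c': 39}
After line 3: d = {'a': 64, 'b': 20, 'c': 39}

{'a': 64, 'b': 20, 'c': 39}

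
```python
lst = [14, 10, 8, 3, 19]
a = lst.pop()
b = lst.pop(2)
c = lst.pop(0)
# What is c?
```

After line 1: lst = [14, 10, 8, 3, 19]
After line 2 (pop() -> a = 19): lst = [14, 10, 8, 3]
After line 3 (pop(2) -> b = 8): lst = [14, 10, 3]
After line 4 (pop(0) -> c = 14): lst = [10, 3]

14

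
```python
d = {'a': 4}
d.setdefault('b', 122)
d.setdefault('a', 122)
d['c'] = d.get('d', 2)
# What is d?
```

After line 1: d = {'a': 4}
After line 2 (setdefault adds 'b'=122): d = {'a': 4, 'b': 122}
After line 3 (setdefault 'a' no-op, already exists): d = {'a': 4, 'b': 122}
After line 4 (get('d', 2) returns default since 'd' not in d): d = {'a': 4, 'b': 122, 'c': 2}

{'a': 4, 'b': 122, 'c': 2}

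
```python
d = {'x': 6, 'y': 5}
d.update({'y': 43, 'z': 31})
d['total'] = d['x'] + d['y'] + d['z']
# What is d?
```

After line 1: d = {'x': 6, 'y': 5}
After line 2 (y overwritten, z added): d = {'x': 6, 'y': 43, 'z': 31}
After line 3 (total = 6 + 43 + 31 = 80): d = {'x': 6, 'y': 43, 'z': 31, 'total': 80}

{'x': 6, 'y': 43, 'z': 31, 'total': 80}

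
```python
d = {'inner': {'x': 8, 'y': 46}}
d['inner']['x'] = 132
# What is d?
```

After line 1: d = {'inner': {'x': 8, 'y': 46}}
After line 2 (inner x overwritten): d = {'inner': {'x': 132, 'y': 46}}

{'inner': {'x': 132, 'y': 46}}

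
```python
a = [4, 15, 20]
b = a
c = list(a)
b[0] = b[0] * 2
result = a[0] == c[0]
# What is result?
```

After line 1: a = [4, 15, 20]
After line 2 (b = a, alias): a = [4, 15, 20], b = [4, 15, 20]
After line 3 (c = list(a) is a copy, new object): c = [4, 15, 20]
After line 4 (b[0] = 4 * 2 = 8; mutates shared a/b): a = b = [8, 15, 20], c = [4, 15, 20]
After line 5 (a[0] = 8, c[0] = 4; result = False)

False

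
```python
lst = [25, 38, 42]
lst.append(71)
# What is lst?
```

[25, 38, 42, 71]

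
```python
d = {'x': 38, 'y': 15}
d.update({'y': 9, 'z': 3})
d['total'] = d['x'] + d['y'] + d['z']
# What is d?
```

After line 1: d = {'x': 38, 'y': 15}
After line 2 (y overwritten, z added): d = {'x': 38, 'y': 9, 'z': 3}
After line 3 (total = 38 + 9 + 3 = 50): d = {'x': 38, 'y': 9, 'z': 3, 'total': 50}

{'x': 38, 'y': 9, 'z': 3, 'total': 50}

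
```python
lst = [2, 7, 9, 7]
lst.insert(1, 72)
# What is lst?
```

[2, 72, 7, 9, 7]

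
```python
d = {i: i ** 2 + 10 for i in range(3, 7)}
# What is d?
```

{3: 19, 4: 26, 5: 35, 6: 46}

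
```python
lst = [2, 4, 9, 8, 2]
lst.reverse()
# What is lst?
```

[2, 8, 9, 4, 2]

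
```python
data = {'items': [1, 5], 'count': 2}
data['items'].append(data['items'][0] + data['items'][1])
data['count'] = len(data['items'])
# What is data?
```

After line 1: data = {'items': [1, 5], 'count': 2}
After line 2 (append 1 + 5 = 6): data = {'items': [1, 5, 6], 'count': 2}
After line 3 (count = len(items) = 3): data = {'items': [1, 5, 6], 'count': 3}

{'items': [1, 5, 6], 'count': 3}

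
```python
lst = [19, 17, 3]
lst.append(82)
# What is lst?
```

[19, 17, 3, 82]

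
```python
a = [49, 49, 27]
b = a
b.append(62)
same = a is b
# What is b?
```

After line 1: a = [49, 49, 27]
After line 2 (b = a is an alias, same object): a = [49, 49, 27], b = [49, 49, 27]
After line 3 (b.append mutates the shared list): a = [49, 49, 27, 62], b = [49, 49, 27, 62]
After line 4 (same = a is b; same object -> True): same = True

[49, 49, 27, 62]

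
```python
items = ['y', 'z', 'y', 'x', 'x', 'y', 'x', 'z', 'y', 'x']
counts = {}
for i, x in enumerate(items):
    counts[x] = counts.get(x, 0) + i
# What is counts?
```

Initial: counts = {}, items = ['y', 'z', 'y', 'x', 'x', 'y', 'x', 'z', 'y', 'x']
i=0, x='y': counts = {'y': 0}
i=1, x='z': counts = {'y': 0, 'z': 1}
i=2, x='y': counts = {'y': 2, 'z': 1}
i=3, x='x': counts = {'y': 2, 'z': 1, 'x': 3}
i=4, x='x': counts = {'y': 2, 'z': 1, 'x': 7}
i=5, x='y': counts = {'y': 7, 'z': 1, 'x': 7}
i=6, x='x': counts = {'y': 7, 'z': 1, 'x': 13}
i=7, x='z': counts = {'y': 7, 'z': 8, 'x': 13}
i=8, x='y': counts = {'y': 15, 'z': 8, 'x': 13}
i=9, x='x': counts = {'y': 15, 'z': 8, 'x': 22}

{'y': 15, 'z': 8, 'x': 22}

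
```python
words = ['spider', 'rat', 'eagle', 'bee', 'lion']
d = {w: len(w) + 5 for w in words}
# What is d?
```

{'spider': 11, 'rat': 8, 'eagle': 10, 'bee': 8, 'lion': 9}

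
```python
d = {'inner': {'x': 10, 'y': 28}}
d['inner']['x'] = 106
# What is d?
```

After line 1: d = {'inner': {'x': 10, 'y': 28}}
After line 2 (inner x overwritten): d = {'inner': {'x': 106, 'y': 28}}

{'inner': {'x': 106, 'y': 28}}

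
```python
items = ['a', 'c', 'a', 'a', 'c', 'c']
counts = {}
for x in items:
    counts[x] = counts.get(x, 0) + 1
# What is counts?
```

Initial: counts = {}, items = ['a', 'c', 'a', 'a', 'c', 'c']
See 'a': counts = {'a': 1}
See 'c': counts = {'a': 1, 'c': 1}
See 'a': counts = {'a': 2, 'c': 1}
See 'a': counts = {'a': 3, 'c': 1}
See 'c': counts = {'a': 3, 'c': 2}
See 'c': counts = {'a': 3, 'c': 3}

{'a': 3, 'c': 3}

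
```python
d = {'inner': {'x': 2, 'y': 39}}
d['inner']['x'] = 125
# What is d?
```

After line 1: d = {'inner': {'x': 2, 'y': 39}}
After line 2 (inner x overwritten): d = {'inner': {'x': 125, 'y': 39}}

{'inner': {'x': 125, 'y': 39}}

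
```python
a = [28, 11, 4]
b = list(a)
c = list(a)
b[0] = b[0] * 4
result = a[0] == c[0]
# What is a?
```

After line 1: a = [28, 11, 4]
After line 2 (b = list(a), copy): a = [28, 11, 4], b = [28, 11, 4]
After line 3 (c = list(a) is a copy, new object): c = [28, 11, 4]
After line 4 (b[0] = 28 * 4 = 112; only b mutates (copy)): a = [28, 11, 4], b = [112, 11, 4], c = [28, 11, 4]
After line 5 (a[0] = 28, c[0] = 28; result = True)

[28, 11, 4]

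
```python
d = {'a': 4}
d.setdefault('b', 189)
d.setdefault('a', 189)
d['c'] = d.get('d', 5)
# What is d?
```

After line 1: d = {'a': 4}
After line 2 (setdefault adds 'b'=189): d = {'a': 4, 'b': 189}
After line 3 (setdefault 'a' no-op, already exists): d = {'a': 4, 'b': 189}
After line 4 (get('d', 5) returns default since 'd' not in d): d = {'a': 4, 'b': 189, 'c': 5}

{'a': 4, 'b': 189, 'c': 5}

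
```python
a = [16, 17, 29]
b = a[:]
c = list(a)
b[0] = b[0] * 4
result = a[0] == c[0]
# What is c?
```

After line 1: a = [16, 17, 29]
After line 2 (b = a[:], copy): a = [16, 17, 29], b = [16, 17, 29]
After line 3 (c = list(a) is a copy, new object): c = [16, 17, 29]
After line 4 (b[0] = 16 * 4 = 64; only b mutates (copy)): a = [16, 17, 29], b = [64, 17, 29], c = [16, 17, 29]
After line 5 (a[0] = 16, c[0] = 16; result = True)

[16, 17, 29]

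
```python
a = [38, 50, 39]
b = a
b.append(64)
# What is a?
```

After line 1: a = [38, 50, 39]
After line 2 (b = a is an alias, same object): a = [38, 50, 39], b = [38, 50, 39]
After line 3 (b.append mutates the shared list): a = [38, 50, 39, 64], b = [38, 50, 39, 64]

[38, 50, 39, 64]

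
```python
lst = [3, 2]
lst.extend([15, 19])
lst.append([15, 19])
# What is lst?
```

After line 1: lst = [3, 2]
After line 2 (extend unpacks [15, 19]): lst = [3, 2, 15, 19]
After line 3 (append adds [15, 19] as single element): lst = [3, 2, 15, 19, [15, 19]]

[3, 2, 15, 19, [15, 19]]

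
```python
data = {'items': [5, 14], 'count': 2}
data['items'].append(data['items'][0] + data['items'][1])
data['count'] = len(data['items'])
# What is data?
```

After line 1: data = {'items': [5, 14], 'count': 2}
After line 2 (append 5 + 14 = 19): data = {'items': [5, 14, 19], 'count': 2}
After line 3 (count = len(items) = 3): data = {'items': [5, 14, 19], 'count': 3}

{'items': [5, 14, 19], 'count': 3}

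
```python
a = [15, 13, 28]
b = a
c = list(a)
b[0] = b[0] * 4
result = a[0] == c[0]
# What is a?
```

After line 1: a = [15, 13, 28]
After line 2 (b = a, alias): a = [15, 13, 28], b = [15, 13, 28]
After line 3 (c = list(a) is a copy, new object): c = [15, 13, 28]
After line 4 (b[0] = 15 * 4 = 60; mutates shared a/b): a = b = [60, 13, 28], c = [15, 13, 28]
After line 5 (a[0] = 60, c[0] = 15; result = False)

[60, 13, 28]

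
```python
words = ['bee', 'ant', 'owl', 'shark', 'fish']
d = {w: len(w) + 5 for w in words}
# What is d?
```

{'bee': 8, 'ant': 8, 'owl': 8, 'shark': 10, 'fish': 9}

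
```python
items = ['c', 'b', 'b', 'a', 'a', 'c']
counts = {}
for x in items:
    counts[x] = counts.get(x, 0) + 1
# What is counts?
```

Initial: counts = {}, items = ['c', 'b', 'b', 'a', 'a', 'c']
See 'c': counts = {'c': 1}
See 'b': counts = {'c': 1, 'b': 1}
See 'b': counts = {'c': 1, 'b': 2}
See 'a': counts = {'c': 1, 'b': 2, 'a': 1}
See 'a': counts = {'c': 1, 'b': 2, 'a': 2}
See 'c': counts = {'c': 2, 'b': 2, 'a': 2}

{'c': 2, 'b': 2, 'a': 2}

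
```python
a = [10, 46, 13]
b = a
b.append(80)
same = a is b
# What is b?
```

After line 1: a = [10, 46, 13]
After line 2 (b = a is an alias, same object): a = [10, 46, 13], b = [10, 46, 13]
After line 3 (b.append mutates the shared list): a = [10, 46, 13, 80], b = [10, 46, 13, 80]
After line 4 (same = a is b; same object -> True): same = True

[10, 46, 13, 80]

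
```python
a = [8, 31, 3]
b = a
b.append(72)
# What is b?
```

After line 1: a = [8, 31, 3]
After line 2 (b = a is an alias, same object): a = [8, 31, 3], b = [8, 31, 3]
After line 3 (b.append mutates the shared list): a = [8, 31, 3, 72], b = [8, 31, 3, 72]

[8, 31, 3, 72]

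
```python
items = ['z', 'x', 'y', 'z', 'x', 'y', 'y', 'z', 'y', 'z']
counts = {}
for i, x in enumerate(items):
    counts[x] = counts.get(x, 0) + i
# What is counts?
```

Initial: counts = {}, items = ['z', 'x', 'y', 'z', 'x', 'y', 'y', 'z', 'y', 'z']
i=0, x='z': counts = {'z': 0}
i=1, x='x': counts = {'z': 0, 'x': 1}
i=2, x='y': counts = {'z': 0, 'x': 1, 'y': 2}
i=3, x='z': counts = {'z': 3, 'x': 1, 'y': 2}
i=4, x='x': counts = {'z': 3, 'x': 5, 'y': 2}
i=5, x='y': counts = {'z': 3, 'x': 5, 'y': 7}
i=6, x='y': counts = {'z': 3, 'x': 5, 'y': 13}
i=7, x='z': counts = {'z': 10, 'x': 5, 'y': 13}
i=8, x='y': counts = {'z': 10, 'x': 5, 'y': 21}
i=9, x='z': counts = {'z': 19, 'x': 5, 'y': 21}

{'z': 19, 'x': 5, 'y': 21}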